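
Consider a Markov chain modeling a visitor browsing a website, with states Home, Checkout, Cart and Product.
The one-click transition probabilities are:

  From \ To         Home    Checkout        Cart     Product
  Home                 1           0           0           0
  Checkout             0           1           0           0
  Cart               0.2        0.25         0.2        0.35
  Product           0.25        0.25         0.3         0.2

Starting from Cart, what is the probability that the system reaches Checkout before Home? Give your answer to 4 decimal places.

Let h(s) be the probability of absorption at Checkout starting from transient state s. Then h(Checkout) = 1 and h(Home) = 0. By first-step analysis:
h(Cart) = 0.2·0 + 0.25·1 + 0.2·h(Cart) + 0.35·h(Product)
h(Product) = 0.25·0 + 0.25·1 + 0.3·h(Cart) + 0.2·h(Product)
Solving: h(Cart) = 0.5374, h(Product) = 0.5140.
Starting from Cart, the probability is 0.5374.

0.5374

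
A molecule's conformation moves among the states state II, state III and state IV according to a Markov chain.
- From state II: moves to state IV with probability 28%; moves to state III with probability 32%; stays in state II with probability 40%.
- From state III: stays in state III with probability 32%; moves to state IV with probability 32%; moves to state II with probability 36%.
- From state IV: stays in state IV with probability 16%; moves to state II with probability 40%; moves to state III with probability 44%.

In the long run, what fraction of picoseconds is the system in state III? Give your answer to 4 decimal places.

0.3515

Let the stationary distribution be π with π = πP and π_1 + π_2 + π_3 = 1.
π_1 = 0.4·π_1 + 0.36·π_2 + 0.4·π_3
π_2 = 0.32·π_1 + 0.32·π_2 + 0.44·π_3
Solving with the normalization constraint gives π = (0.3859, 0.3515, 0.2626).
So the stationary probability of state III is 0.3515.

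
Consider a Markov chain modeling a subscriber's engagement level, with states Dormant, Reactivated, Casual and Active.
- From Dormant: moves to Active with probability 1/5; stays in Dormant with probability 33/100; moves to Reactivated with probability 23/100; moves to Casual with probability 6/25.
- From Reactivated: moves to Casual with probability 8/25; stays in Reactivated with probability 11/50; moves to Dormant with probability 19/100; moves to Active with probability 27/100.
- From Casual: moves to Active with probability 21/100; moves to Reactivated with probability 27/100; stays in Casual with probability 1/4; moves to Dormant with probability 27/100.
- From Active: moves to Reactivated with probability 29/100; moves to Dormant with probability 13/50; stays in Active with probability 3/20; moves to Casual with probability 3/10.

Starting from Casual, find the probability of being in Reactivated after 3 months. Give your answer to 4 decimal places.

0.2512

Propagate the distribution vector 3 months from Casual.
After 0 months: (0.0000, 0.0000, 1.0000, 0.0000)
After 1 month: (0.2700, 0.2700, 0.2500, 0.2100)
After 2 months: (0.2625, 0.2499, 0.2767, 0.2109)
After 3 months: (0.2636, 0.2512, 0.2754, 0.2097)
P(in Reactivated after 3 months) = 0.2512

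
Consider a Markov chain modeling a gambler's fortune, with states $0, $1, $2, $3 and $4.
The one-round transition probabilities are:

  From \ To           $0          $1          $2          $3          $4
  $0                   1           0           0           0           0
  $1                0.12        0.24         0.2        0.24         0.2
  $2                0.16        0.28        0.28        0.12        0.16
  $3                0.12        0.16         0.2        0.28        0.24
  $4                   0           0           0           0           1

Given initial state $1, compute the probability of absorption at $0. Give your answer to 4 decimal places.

0.3913

Let h(s) be the probability of absorption at $0 starting from transient state s. Then h($0) = 1 and h($4) = 0. By first-step analysis:
h($1) = 0.12·1 + 0.24·h($1) + 0.2·h($2) + 0.24·h($3) + 0.2·0
h($2) = 0.16·1 + 0.28·h($1) + 0.28·h($2) + 0.12·h($3) + 0.16·0
h($3) = 0.12·1 + 0.16·h($1) + 0.2·h($2) + 0.28·h($3) + 0.24·0
Solving: h($1) = 0.3913, h($2) = 0.4369, h($3) = 0.3750.
Starting from $1, the probability is 0.3913.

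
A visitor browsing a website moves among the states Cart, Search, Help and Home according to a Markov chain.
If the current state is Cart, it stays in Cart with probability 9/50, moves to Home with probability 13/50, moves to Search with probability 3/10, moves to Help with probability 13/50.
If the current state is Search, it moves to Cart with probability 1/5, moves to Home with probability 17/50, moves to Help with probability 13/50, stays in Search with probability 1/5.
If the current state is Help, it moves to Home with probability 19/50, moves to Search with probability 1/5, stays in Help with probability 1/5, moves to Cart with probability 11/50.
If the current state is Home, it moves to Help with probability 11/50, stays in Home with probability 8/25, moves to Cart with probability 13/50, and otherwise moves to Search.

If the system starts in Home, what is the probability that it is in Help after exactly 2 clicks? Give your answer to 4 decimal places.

0.2340

Propagate the distribution vector 2 clicks from Home.
After 0 clicks: (0.0000, 0.0000, 0.0000, 1.0000)
After 1 click: (0.2600, 0.2000, 0.2200, 0.3200)
After 2 clicks: (0.2184, 0.2260, 0.2340, 0.3216)
P(in Help after 2 clicks) = 0.2340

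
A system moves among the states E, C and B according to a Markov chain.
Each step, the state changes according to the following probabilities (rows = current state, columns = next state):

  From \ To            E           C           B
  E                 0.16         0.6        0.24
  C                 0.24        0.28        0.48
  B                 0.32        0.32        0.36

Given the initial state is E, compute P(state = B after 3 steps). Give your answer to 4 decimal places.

0.3713

Propagate the distribution vector 3 steps from E.
After 0 steps: (1.0000, 0.0000, 0.0000)
After 1 step: (0.1600, 0.6000, 0.2400)
After 2 steps: (0.2464, 0.3408, 0.4128)
After 3 steps: (0.2533, 0.3754, 0.3713)
P(in B after 3 steps) = 0.3713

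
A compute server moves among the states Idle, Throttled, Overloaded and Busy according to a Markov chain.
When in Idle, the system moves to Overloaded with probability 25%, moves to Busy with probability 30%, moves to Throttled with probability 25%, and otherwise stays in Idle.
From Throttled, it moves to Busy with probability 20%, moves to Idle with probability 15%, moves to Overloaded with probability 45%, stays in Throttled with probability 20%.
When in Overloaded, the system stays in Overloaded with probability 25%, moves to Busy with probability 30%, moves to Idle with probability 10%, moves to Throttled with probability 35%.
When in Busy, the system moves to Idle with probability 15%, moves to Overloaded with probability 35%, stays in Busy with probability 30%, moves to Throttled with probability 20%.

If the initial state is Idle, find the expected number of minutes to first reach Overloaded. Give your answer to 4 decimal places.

3.0986

Let t(s) be the expected number of minutes to first reach Overloaded from state s, with t(Overloaded) = 0. Conditioning on the first minute:
t(Idle) = 1 + 0.2·t(Idle) + 0.25·t(Throttled) + 0.3·t(Busy)
t(Throttled) = 1 + 0.15·t(Idle) + 0.2·t(Throttled) + 0.2·t(Busy)
t(Busy) = 1 + 0.15·t(Idle) + 0.2·t(Throttled) + 0.3·t(Busy)
Solving: t(Idle) = 3.0986, t(Throttled) = 2.5352, t(Busy) = 2.8169.
Expected minutes from Idle to Overloaded: 3.0986.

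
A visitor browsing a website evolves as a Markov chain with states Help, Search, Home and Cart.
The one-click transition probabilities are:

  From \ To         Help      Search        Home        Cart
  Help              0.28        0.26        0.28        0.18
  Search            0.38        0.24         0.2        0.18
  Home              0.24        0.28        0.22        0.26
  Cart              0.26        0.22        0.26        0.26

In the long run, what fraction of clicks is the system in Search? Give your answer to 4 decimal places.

0.2511

Let the stationary distribution be π with π = πP and π_1 + π_2 + π_3 + π_4 = 1.
π_1 = 0.28·π_1 + 0.38·π_2 + 0.24·π_3 + 0.26·π_4
π_2 = 0.26·π_1 + 0.24·π_2 + 0.28·π_3 + 0.22·π_4
π_3 = 0.28·π_1 + 0.2·π_2 + 0.22·π_3 + 0.26·π_4
Solving with the normalization constraint gives π = (0.2911, 0.2511, 0.2411, 0.2166).
So the stationary probability of Search is 0.2511.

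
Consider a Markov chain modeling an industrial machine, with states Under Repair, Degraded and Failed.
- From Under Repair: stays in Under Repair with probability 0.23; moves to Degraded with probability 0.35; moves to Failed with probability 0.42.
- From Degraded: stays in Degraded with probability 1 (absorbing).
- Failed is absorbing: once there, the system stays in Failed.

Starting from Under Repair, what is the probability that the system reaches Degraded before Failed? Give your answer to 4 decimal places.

Let h(s) be the probability of absorption at Degraded starting from transient state s. Then h(Degraded) = 1 and h(Failed) = 0. By first-step analysis:
h(Under Repair) = 0.23·h(Under Repair) + 0.35·1 + 0.42·0
Solving: h(Under Repair) = 0.4545.
Starting from Under Repair, the probability is 0.4545.

0.4545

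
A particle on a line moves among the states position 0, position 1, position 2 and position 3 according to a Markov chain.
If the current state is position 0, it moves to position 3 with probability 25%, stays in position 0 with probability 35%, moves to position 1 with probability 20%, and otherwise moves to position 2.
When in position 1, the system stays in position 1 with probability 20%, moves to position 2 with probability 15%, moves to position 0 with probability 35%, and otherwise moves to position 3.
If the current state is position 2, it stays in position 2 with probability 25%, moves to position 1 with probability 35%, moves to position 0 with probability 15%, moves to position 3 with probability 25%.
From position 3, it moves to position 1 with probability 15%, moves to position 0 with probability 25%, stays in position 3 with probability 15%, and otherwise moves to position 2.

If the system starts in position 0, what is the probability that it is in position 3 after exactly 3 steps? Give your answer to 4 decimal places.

0.2374

Propagate the distribution vector 3 steps from position 0.
After 0 steps: (1.0000, 0.0000, 0.0000, 0.0000)
After 1 step: (0.3500, 0.2000, 0.2000, 0.2500)
After 2 steps: (0.2850, 0.2175, 0.2625, 0.2350)
After 3 steps: (0.2740, 0.2276, 0.2610, 0.2374)
P(in position 3 after 3 steps) = 0.2374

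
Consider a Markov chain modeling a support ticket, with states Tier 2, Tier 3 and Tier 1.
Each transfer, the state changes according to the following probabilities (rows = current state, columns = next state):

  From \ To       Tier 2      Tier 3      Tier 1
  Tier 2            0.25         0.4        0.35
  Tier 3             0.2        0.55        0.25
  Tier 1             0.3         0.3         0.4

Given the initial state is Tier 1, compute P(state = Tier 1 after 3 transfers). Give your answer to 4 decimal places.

Propagate the distribution vector 3 transfers from Tier 1.
After 0 transfers: (0.0000, 0.0000, 1.0000)
After 1 transfer: (0.3000, 0.3000, 0.4000)
After 2 transfers: (0.2550, 0.4050, 0.3400)
After 3 transfers: (0.2468, 0.4268, 0.3265)
P(in Tier 1 after 3 transfers) = 0.3265

0.3265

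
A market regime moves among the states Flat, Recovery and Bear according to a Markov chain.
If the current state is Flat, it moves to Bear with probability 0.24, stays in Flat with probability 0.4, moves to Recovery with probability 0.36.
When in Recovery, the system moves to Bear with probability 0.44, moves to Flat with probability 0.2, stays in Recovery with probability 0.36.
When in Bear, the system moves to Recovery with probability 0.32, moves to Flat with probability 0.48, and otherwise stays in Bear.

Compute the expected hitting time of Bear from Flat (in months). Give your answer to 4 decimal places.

3.2051

Let t(s) be the expected number of months to first reach Bear from state s, with t(Bear) = 0. Conditioning on the first month:
t(Flat) = 1 + 0.4·t(Flat) + 0.36·t(Recovery)
t(Recovery) = 1 + 0.2·t(Flat) + 0.36·t(Recovery)
Solving: t(Flat) = 3.2051, t(Recovery) = 2.5641.
Expected months from Flat to Bear: 3.2051.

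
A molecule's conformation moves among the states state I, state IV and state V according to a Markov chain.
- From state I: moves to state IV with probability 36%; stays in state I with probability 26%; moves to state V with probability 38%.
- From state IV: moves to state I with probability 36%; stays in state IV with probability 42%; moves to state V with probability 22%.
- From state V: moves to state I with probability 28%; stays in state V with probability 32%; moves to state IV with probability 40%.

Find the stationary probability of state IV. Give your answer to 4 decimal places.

Let the stationary distribution be π with π = πP and π_1 + π_2 + π_3 = 1.
π_1 = 0.26·π_1 + 0.36·π_2 + 0.28·π_3
π_2 = 0.36·π_1 + 0.42·π_2 + 0.4·π_3
Solving with the normalization constraint gives π = (0.3055, 0.3957, 0.2988).
So the stationary probability of state IV is 0.3957.

0.3957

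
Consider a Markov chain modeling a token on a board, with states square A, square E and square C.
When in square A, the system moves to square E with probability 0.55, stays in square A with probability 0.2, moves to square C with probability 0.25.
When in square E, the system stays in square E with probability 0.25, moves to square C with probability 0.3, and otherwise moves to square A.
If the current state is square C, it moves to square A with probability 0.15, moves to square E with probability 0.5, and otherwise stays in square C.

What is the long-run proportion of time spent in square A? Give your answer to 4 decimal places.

Let the stationary distribution be π with π = πP and π_1 + π_2 + π_3 = 1.
π_1 = 0.2·π_1 + 0.45·π_2 + 0.15·π_3
π_2 = 0.55·π_1 + 0.25·π_2 + 0.5·π_3
Solving with the normalization constraint gives π = (0.2878, 0.4115, 0.3006).
So the stationary probability of square A is 0.2878.

0.2878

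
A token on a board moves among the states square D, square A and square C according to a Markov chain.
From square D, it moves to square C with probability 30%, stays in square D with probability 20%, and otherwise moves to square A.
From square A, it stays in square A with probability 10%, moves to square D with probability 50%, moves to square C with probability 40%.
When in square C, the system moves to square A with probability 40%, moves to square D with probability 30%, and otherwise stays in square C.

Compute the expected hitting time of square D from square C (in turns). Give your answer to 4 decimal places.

2.7660

Let t(s) be the expected number of turns to first reach square D from state s, with t(square D) = 0. Conditioning on the first turn:
t(square A) = 1 + 0.1·t(square A) + 0.4·t(square C)
t(square C) = 1 + 0.4·t(square A) + 0.3·t(square C)
Solving: t(square A) = 2.3404, t(square C) = 2.7660.
Expected turns from square C to square D: 2.7660.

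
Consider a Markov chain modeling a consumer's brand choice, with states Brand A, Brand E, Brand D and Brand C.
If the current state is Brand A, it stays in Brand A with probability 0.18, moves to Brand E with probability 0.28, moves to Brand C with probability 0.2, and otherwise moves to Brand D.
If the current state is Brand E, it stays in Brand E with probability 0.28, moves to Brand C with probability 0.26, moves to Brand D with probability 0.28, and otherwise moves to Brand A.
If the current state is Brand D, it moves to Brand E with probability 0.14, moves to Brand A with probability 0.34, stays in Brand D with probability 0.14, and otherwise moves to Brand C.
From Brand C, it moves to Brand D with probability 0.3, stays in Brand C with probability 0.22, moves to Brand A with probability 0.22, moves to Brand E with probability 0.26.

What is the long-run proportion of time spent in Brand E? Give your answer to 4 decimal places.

Let the stationary distribution be π with π = πP and π_1 + π_2 + π_3 + π_4 = 1.
π_1 = 0.18·π_1 + 0.18·π_2 + 0.34·π_3 + 0.22·π_4
π_2 = 0.28·π_1 + 0.28·π_2 + 0.14·π_3 + 0.26·π_4
π_3 = 0.34·π_1 + 0.28·π_2 + 0.14·π_3 + 0.3·π_4
Solving with the normalization constraint gives π = (0.2327, 0.2379, 0.2625, 0.2669).
So the stationary probability of Brand E is 0.2379.

0.2379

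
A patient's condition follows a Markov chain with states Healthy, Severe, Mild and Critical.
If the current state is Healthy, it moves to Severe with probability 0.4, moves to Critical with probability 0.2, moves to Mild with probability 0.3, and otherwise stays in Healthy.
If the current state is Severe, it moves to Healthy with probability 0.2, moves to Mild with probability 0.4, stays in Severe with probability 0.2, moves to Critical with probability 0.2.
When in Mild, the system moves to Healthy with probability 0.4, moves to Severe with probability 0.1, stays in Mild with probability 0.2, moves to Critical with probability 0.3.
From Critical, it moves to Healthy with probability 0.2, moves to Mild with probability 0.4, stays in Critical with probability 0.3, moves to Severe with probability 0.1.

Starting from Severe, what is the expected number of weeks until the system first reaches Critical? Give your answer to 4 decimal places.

4.3226

Let t(s) be the expected number of weeks to first reach Critical from state s, with t(Critical) = 0. Conditioning on the first week:
t(Healthy) = 1 + 0.1·t(Healthy) + 0.4·t(Severe) + 0.3·t(Mild)
t(Severe) = 1 + 0.2·t(Healthy) + 0.2·t(Severe) + 0.4·t(Mild)
t(Mild) = 1 + 0.4·t(Healthy) + 0.1·t(Severe) + 0.2·t(Mild)
Solving: t(Healthy) = 4.3548, t(Severe) = 4.3226, t(Mild) = 3.9677.
Expected weeks from Severe to Critical: 4.3226.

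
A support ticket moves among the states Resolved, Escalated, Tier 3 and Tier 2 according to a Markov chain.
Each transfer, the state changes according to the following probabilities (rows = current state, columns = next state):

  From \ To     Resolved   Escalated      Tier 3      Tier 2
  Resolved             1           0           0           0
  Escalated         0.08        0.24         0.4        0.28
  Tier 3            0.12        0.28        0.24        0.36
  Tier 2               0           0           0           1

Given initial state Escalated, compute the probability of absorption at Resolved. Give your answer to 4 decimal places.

0.2337

Let h(s) be the probability of absorption at Resolved starting from transient state s. Then h(Resolved) = 1 and h(Tier 2) = 0. By first-step analysis:
h(Escalated) = 0.08·1 + 0.24·h(Escalated) + 0.4·h(Tier 3) + 0.28·0
h(Tier 3) = 0.12·1 + 0.28·h(Escalated) + 0.24·h(Tier 3) + 0.36·0
Solving: h(Escalated) = 0.2337, h(Tier 3) = 0.2440.
Starting from Escalated, the probability is 0.2337.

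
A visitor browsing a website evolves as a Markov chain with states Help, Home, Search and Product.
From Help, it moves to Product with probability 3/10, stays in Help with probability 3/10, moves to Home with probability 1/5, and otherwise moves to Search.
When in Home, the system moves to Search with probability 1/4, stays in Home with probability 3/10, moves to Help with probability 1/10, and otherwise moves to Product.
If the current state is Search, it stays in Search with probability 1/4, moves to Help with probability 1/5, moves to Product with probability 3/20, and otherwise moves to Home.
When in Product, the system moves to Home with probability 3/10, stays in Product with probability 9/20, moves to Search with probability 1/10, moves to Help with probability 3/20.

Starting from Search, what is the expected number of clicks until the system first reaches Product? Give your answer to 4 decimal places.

Let t(s) be the expected number of clicks to first reach Product from state s, with t(Product) = 0. Conditioning on the first click:
t(Help) = 1 + 0.3·t(Help) + 0.2·t(Home) + 0.2·t(Search)
t(Home) = 1 + 0.1·t(Help) + 0.3·t(Home) + 0.25·t(Search)
t(Search) = 1 + 0.2·t(Help) + 0.4·t(Home) + 0.25·t(Search)
Solving: t(Help) = 3.5729, t(Home) = 3.4038, t(Search) = 4.1015.
Expected clicks from Search to Product: 4.1015.

4.1015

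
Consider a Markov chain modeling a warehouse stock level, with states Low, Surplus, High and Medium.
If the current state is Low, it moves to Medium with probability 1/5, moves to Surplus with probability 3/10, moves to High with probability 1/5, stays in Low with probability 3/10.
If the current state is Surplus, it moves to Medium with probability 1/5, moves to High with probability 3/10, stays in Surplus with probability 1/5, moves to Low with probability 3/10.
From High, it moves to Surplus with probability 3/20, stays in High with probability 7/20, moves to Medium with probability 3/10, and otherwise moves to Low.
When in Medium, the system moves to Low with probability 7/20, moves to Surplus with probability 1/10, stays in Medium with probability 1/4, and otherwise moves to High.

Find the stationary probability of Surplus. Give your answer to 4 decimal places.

0.1900

Let the stationary distribution be π with π = πP and π_1 + π_2 + π_3 + π_4 = 1.
π_1 = 0.3·π_1 + 0.3·π_2 + 0.2·π_3 + 0.35·π_4
π_2 = 0.3·π_1 + 0.2·π_2 + 0.15·π_3 + 0.1·π_4
π_3 = 0.2·π_1 + 0.3·π_2 + 0.35·π_3 + 0.3·π_4
Solving with the normalization constraint gives π = (0.2834, 0.1900, 0.2860, 0.2406).
So the stationary probability of Surplus is 0.1900.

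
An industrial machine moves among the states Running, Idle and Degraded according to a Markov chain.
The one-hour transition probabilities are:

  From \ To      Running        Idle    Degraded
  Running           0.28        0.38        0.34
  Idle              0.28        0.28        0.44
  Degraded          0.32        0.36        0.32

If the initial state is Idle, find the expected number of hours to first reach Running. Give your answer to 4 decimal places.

Let t(s) be the expected number of hours to first reach Running from state s, with t(Running) = 0. Conditioning on the first hour:
t(Idle) = 1 + 0.28·t(Idle) + 0.44·t(Degraded)
t(Degraded) = 1 + 0.36·t(Idle) + 0.32·t(Degraded)
Solving: t(Idle) = 3.3816, t(Degraded) = 3.2609.
Expected hours from Idle to Running: 3.3816.

3.3816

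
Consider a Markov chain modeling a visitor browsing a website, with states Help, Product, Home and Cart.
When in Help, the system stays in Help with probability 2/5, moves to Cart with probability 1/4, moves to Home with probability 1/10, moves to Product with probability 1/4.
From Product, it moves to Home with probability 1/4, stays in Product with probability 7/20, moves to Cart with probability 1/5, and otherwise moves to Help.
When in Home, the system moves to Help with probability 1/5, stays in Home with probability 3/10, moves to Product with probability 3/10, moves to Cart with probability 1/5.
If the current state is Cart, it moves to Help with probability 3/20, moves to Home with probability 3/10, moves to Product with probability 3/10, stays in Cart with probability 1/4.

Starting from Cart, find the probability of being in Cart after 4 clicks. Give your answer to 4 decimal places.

Propagate the distribution vector 4 clicks from Cart.
After 0 clicks: (0.0000, 0.0000, 0.0000, 1.0000)
After 1 click: (0.1500, 0.3000, 0.3000, 0.2500)
After 2 clicks: (0.2175, 0.3075, 0.2550, 0.2200)
After 3 clicks: (0.2325, 0.3045, 0.2411, 0.2219)
After 4 clicks: (0.2354, 0.3036, 0.2383, 0.2227)
P(in Cart after 4 clicks) = 0.2227

0.2227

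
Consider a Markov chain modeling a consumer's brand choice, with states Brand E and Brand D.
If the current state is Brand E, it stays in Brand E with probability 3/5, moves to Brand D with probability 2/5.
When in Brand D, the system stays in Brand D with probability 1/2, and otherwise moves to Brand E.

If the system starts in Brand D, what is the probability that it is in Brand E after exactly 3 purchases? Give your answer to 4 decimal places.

0.5550

Propagate the distribution vector 3 purchases from Brand D.
After 0 purchases: (0.0000, 1.0000)
After 1 purchase: (0.5000, 0.5000)
After 2 purchases: (0.5500, 0.4500)
After 3 purchases: (0.5550, 0.4450)
P(in Brand E after 3 purchases) = 0.5550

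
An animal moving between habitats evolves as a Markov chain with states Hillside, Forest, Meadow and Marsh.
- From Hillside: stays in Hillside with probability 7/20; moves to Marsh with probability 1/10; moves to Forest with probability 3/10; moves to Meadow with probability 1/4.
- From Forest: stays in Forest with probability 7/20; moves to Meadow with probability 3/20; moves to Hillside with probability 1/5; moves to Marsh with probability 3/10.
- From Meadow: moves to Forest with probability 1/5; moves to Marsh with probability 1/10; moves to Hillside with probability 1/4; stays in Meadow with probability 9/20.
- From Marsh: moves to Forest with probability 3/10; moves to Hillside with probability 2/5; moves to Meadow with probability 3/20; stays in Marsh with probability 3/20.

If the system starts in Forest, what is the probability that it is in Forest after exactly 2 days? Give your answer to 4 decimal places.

Propagate the distribution vector 2 days from Forest.
After 0 days: (0.0000, 1.0000, 0.0000, 0.0000)
After 1 day: (0.2000, 0.3500, 0.1500, 0.3000)
After 2 days: (0.2975, 0.3025, 0.2150, 0.1850)
P(in Forest after 2 days) = 0.3025

0.3025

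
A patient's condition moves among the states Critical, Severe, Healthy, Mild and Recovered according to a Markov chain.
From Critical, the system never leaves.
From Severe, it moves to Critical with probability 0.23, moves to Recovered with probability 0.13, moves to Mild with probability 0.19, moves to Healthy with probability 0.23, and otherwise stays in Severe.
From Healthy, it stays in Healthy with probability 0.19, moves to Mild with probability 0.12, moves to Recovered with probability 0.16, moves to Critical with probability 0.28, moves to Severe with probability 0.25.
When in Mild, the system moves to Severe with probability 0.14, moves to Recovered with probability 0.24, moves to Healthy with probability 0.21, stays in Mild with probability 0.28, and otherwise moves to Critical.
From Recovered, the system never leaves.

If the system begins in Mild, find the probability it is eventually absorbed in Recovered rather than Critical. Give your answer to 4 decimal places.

Let h(s) be the probability of absorption at Recovered starting from transient state s. Then h(Recovered) = 1 and h(Critical) = 0. By first-step analysis:
h(Severe) = 0.23·0 + 0.22·h(Severe) + 0.23·h(Healthy) + 0.19·h(Mild) + 0.13·1
h(Healthy) = 0.28·0 + 0.25·h(Severe) + 0.19·h(Healthy) + 0.12·h(Mild) + 0.16·1
h(Mild) = 0.13·0 + 0.14·h(Severe) + 0.21·h(Healthy) + 0.28·h(Mild) + 0.24·1
Solving: h(Severe) = 0.4156, h(Healthy) = 0.4046, h(Mild) = 0.5322.
Starting from Mild, the probability is 0.5322.

0.5322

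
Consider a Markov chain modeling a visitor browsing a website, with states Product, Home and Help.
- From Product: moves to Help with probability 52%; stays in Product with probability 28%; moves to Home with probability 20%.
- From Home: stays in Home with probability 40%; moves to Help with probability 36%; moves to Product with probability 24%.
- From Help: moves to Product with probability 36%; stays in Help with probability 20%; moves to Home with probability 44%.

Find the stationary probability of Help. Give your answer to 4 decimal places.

Let the stationary distribution be π with π = πP and π_1 + π_2 + π_3 = 1.
π_1 = 0.28·π_1 + 0.24·π_2 + 0.36·π_3
π_2 = 0.2·π_1 + 0.4·π_2 + 0.44·π_3
Solving with the normalization constraint gives π = (0.2939, 0.3553, 0.3509).
So the stationary probability of Help is 0.3509.

0.3509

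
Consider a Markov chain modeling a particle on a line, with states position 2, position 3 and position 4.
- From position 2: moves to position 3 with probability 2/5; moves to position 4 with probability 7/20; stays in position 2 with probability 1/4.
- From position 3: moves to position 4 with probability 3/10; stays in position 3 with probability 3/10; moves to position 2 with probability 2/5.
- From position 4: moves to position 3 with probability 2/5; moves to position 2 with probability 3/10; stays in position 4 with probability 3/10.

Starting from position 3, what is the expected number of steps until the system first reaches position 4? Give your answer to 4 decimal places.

Let t(s) be the expected number of steps to first reach position 4 from state s, with t(position 4) = 0. Conditioning on the first step:
t(position 2) = 1 + 0.25·t(position 2) + 0.4·t(position 3)
t(position 3) = 1 + 0.4·t(position 2) + 0.3·t(position 3)
Solving: t(position 2) = 3.0137, t(position 3) = 3.1507.
Expected steps from position 3 to position 4: 3.1507.

3.1507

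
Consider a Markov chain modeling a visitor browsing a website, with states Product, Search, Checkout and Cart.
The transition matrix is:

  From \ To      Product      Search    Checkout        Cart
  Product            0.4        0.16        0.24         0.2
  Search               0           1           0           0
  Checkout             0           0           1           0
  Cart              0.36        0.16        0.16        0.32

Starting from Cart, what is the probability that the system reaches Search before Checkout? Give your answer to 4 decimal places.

0.4571

Let h(s) be the probability of absorption at Search starting from transient state s. Then h(Search) = 1 and h(Checkout) = 0. By first-step analysis:
h(Product) = 0.4·h(Product) + 0.16·1 + 0.24·0 + 0.2·h(Cart)
h(Cart) = 0.36·h(Product) + 0.16·1 + 0.16·0 + 0.32·h(Cart)
Solving: h(Product) = 0.4190, h(Cart) = 0.4571.
Starting from Cart, the probability is 0.4571.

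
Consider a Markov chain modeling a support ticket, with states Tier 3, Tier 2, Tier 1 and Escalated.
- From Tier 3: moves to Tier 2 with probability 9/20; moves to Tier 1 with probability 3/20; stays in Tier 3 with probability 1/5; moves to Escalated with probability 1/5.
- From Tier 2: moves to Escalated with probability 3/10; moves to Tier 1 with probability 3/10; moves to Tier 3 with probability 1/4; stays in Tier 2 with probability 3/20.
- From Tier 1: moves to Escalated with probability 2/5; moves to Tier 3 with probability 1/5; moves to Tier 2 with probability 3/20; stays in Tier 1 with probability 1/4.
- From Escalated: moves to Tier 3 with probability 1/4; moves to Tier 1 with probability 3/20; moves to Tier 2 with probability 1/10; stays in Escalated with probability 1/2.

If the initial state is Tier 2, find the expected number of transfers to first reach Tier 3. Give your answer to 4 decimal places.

4.1912

Let t(s) be the expected number of transfers to first reach Tier 3 from state s, with t(Tier 3) = 0. Conditioning on the first transfer:
t(Tier 2) = 1 + 0.15·t(Tier 2) + 0.3·t(Tier 1) + 0.3·t(Escalated)
t(Tier 1) = 1 + 0.15·t(Tier 2) + 0.25·t(Tier 1) + 0.4·t(Escalated)
t(Escalated) = 1 + 0.1·t(Tier 2) + 0.15·t(Tier 1) + 0.5·t(Escalated)
Solving: t(Tier 2) = 4.1912, t(Tier 1) = 4.3873, t(Escalated) = 4.1544.
Expected transfers from Tier 2 to Tier 3: 4.1912.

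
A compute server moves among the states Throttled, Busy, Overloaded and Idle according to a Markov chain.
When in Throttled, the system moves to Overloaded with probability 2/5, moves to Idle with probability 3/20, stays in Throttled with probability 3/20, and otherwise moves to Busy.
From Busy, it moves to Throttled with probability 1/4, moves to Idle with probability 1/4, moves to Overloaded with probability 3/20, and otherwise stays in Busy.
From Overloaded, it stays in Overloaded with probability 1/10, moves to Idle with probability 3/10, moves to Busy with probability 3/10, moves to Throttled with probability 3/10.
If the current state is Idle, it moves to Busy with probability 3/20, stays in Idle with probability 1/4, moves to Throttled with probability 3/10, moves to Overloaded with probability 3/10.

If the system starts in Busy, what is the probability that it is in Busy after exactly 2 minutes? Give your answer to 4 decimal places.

0.2800

Propagate the distribution vector 2 minutes from Busy.
After 0 minutes: (0.0000, 1.0000, 0.0000, 0.0000)
After 1 minute: (0.2500, 0.3500, 0.1500, 0.2500)
After 2 minutes: (0.2450, 0.2800, 0.2425, 0.2325)
P(in Busy after 2 minutes) = 0.2800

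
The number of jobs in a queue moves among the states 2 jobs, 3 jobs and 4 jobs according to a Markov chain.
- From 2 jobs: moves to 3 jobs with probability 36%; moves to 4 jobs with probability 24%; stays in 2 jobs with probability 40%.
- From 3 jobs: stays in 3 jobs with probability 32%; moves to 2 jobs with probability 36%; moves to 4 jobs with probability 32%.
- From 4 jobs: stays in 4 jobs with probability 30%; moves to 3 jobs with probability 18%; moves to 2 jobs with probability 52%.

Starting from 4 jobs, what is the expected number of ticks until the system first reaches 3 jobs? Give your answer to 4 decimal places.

3.7940

Let t(s) be the expected number of ticks to first reach 3 jobs from state s, with t(3 jobs) = 0. Conditioning on the first tick:
t(2 jobs) = 1 + 0.4·t(2 jobs) + 0.24·t(4 jobs)
t(4 jobs) = 1 + 0.52·t(2 jobs) + 0.3·t(4 jobs)
Solving: t(2 jobs) = 3.1843, t(4 jobs) = 3.7940.
Expected ticks from 4 jobs to 3 jobs: 3.7940.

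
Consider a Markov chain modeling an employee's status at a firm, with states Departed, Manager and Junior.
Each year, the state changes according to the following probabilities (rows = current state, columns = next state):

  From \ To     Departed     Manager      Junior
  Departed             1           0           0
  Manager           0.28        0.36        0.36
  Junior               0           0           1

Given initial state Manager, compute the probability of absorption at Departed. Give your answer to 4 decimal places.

Let h(s) be the probability of absorption at Departed starting from transient state s. Then h(Departed) = 1 and h(Junior) = 0. By first-step analysis:
h(Manager) = 0.28·1 + 0.36·h(Manager) + 0.36·0
Solving: h(Manager) = 0.4375.
Starting from Manager, the probability is 0.4375.

0.4375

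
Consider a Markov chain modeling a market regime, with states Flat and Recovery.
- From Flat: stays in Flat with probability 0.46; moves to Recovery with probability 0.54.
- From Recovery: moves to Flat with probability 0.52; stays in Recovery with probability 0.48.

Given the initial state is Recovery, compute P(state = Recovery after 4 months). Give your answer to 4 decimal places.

Propagate the distribution vector 4 months from Recovery.
After 0 months: (0.0000, 1.0000)
After 1 month: (0.5200, 0.4800)
After 2 months: (0.4888, 0.5112)
After 3 months: (0.4907, 0.5093)
After 4 months: (0.4906, 0.5094)
P(in Recovery after 4 months) = 0.5094

0.5094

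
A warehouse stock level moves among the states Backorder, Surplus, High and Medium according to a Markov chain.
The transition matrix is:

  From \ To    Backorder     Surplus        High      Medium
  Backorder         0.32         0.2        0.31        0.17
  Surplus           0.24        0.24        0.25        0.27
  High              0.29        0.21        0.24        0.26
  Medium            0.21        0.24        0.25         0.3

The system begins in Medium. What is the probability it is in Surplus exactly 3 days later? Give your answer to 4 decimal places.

Propagate the distribution vector 3 days from Medium.
After 0 days: (0.0000, 0.0000, 0.0000, 1.0000)
After 1 day: (0.2100, 0.2400, 0.2500, 0.3000)
After 2 days: (0.2603, 0.2241, 0.2601, 0.2555)
After 3 days: (0.2662, 0.2218, 0.2630, 0.2490)
P(in Surplus after 3 days) = 0.2218

0.2218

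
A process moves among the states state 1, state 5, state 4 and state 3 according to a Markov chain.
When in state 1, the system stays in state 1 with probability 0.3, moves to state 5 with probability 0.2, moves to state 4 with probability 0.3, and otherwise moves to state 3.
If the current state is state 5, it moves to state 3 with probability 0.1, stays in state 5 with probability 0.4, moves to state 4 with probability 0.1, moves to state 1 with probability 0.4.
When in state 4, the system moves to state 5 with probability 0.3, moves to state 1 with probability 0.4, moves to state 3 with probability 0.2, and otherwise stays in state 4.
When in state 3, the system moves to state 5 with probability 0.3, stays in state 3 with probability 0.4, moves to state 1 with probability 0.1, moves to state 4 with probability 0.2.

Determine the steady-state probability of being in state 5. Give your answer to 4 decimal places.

Let the stationary distribution be π with π = πP and π_1 + π_2 + π_3 + π_4 = 1.
π_1 = 0.3·π_1 + 0.4·π_2 + 0.4·π_3 + 0.1·π_4
π_2 = 0.2·π_1 + 0.4·π_2 + 0.3·π_3 + 0.3·π_4
π_3 = 0.3·π_1 + 0.1·π_2 + 0.1·π_3 + 0.2·π_4
Solving with the normalization constraint gives π = (0.3057, 0.2994, 0.1824, 0.2126).
So the stationary probability of state 5 is 0.2994.

0.2994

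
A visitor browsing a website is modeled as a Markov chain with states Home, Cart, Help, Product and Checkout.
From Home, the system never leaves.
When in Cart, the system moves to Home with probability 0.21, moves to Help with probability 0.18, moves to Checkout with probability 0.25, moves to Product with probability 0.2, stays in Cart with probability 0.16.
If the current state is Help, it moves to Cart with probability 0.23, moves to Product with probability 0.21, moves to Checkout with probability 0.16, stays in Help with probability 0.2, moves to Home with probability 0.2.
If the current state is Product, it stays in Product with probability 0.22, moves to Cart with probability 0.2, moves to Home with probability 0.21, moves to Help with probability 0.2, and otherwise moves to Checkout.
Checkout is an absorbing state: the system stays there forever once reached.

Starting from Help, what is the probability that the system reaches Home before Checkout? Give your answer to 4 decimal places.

0.5302

Let h(s) be the probability of absorption at Home starting from transient state s. Then h(Home) = 1 and h(Checkout) = 0. By first-step analysis:
h(Cart) = 0.21·1 + 0.16·h(Cart) + 0.18·h(Help) + 0.2·h(Product) + 0.25·0
h(Help) = 0.2·1 + 0.23·h(Cart) + 0.2·h(Help) + 0.21·h(Product) + 0.16·0
h(Product) = 0.21·1 + 0.2·h(Cart) + 0.2·h(Help) + 0.22·h(Product) + 0.17·0
Solving: h(Cart) = 0.4900, h(Help) = 0.5302, h(Product) = 0.5308.
Starting from Help, the probability is 0.5302.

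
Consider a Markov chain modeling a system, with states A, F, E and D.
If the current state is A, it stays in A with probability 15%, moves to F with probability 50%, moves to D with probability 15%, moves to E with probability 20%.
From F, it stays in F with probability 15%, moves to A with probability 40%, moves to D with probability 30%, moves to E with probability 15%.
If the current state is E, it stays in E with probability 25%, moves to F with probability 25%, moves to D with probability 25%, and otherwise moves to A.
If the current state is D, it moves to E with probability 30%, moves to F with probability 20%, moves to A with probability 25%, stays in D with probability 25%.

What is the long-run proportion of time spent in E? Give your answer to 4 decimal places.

0.2209

Let the stationary distribution be π with π = πP and π_1 + π_2 + π_3 + π_4 = 1.
π_1 = 0.15·π_1 + 0.4·π_2 + 0.25·π_3 + 0.25·π_4
π_2 = 0.5·π_1 + 0.15·π_2 + 0.25·π_3 + 0.2·π_4
π_3 = 0.2·π_1 + 0.15·π_2 + 0.25·π_3 + 0.3·π_4
Solving with the normalization constraint gives π = (0.2650, 0.2767, 0.2209, 0.2373).
So the stationary probability of E is 0.2209.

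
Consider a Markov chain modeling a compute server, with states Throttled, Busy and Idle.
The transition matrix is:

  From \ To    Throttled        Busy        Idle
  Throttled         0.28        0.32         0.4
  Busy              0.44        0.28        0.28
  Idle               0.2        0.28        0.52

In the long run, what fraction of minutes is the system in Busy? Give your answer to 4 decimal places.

0.2917

Let the stationary distribution be π with π = πP and π_1 + π_2 + π_3 = 1.
π_1 = 0.28·π_1 + 0.44·π_2 + 0.2·π_3
π_2 = 0.32·π_1 + 0.28·π_2 + 0.28·π_3
Solving with the normalization constraint gives π = (0.2935, 0.2917, 0.4148).
So the stationary probability of Busy is 0.2917.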